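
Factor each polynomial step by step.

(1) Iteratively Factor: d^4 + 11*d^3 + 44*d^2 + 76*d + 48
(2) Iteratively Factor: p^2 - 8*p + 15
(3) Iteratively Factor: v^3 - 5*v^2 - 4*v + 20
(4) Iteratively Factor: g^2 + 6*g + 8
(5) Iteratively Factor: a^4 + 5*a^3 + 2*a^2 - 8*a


(1) = (d + 4)*(d^3 + 7*d^2 + 16*d + 12) = (d + 3)*(d + 4)*(d^2 + 4*d + 4) = (d + 2)*(d + 3)*(d + 4)*(d + 2)
(2) = (p - 5)*(p - 3)
(3) = (v - 2)*(v^2 - 3*v - 10) = (v - 5)*(v - 2)*(v + 2)
(4) = (g + 2)*(g + 4)
(5) = (a)*(a^3 + 5*a^2 + 2*a - 8) = a*(a + 2)*(a^2 + 3*a - 4) = a*(a + 2)*(a + 4)*(a - 1)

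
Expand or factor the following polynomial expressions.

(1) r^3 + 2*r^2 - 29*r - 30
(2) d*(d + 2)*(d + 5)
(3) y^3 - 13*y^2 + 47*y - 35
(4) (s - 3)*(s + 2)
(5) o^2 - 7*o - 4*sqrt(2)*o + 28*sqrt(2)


(1) = (r - 5)*(r + 1)*(r + 6)
(2) = d^3 + 7*d^2 + 10*d
(3) = (y - 7)*(y - 5)*(y - 1)
(4) = s^2 - s - 6
(5) = (o - 7)*(o - 4*sqrt(2))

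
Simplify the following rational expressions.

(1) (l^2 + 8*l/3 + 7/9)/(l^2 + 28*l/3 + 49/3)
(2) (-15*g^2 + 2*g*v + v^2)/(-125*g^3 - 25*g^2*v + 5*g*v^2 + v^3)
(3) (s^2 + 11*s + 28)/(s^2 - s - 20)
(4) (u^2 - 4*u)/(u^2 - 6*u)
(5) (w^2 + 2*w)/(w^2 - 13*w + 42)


(1) = (3*l + 1)/(3*l + 21)
(2) = (-3*g + v)/(-25*g^2 + v^2)
(3) = (s + 7)/(s - 5)
(4) = (u - 4)/(u - 6)
(5) = (w^2 + 2*w)/(w^2 - 13*w + 42)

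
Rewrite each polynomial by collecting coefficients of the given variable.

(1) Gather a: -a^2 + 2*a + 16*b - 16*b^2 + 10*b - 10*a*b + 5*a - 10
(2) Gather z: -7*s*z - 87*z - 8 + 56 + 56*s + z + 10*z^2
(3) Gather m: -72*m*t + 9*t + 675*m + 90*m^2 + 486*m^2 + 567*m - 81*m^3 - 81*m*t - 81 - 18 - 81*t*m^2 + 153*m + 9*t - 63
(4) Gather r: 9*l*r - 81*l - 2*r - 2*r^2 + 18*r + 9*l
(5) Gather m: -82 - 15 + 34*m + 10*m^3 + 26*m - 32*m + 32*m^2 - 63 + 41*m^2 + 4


(1) = -a^2 + a*(7 - 10*b) - 16*b^2 + 26*b - 10
(2) = 56*s + 10*z^2 + z*(-7*s - 86) + 48
(3) = -81*m^3 + m^2*(576 - 81*t) + m*(1395 - 153*t) + 18*t - 162
(4) = -72*l - 2*r^2 + r*(9*l + 16)
(5) = 10*m^3 + 73*m^2 + 28*m - 156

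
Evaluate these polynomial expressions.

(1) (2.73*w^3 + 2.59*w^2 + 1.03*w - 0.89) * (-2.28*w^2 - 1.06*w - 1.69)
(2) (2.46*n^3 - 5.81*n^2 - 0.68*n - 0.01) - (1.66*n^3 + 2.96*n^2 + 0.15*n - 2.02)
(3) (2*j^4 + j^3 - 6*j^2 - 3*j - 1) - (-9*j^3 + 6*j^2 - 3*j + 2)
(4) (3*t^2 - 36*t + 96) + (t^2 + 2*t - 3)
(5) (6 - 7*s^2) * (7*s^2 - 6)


(1) = -6.2244*w^5 - 8.799*w^4 - 9.7075*w^3 - 3.4397*w^2 - 0.7973*w + 1.5041
(2) = 0.8*n^3 - 8.77*n^2 - 0.83*n + 2.01
(3) = 2*j^4 + 10*j^3 - 12*j^2 - 3
(4) = 4*t^2 - 34*t + 93
(5) = -49*s^4 + 84*s^2 - 36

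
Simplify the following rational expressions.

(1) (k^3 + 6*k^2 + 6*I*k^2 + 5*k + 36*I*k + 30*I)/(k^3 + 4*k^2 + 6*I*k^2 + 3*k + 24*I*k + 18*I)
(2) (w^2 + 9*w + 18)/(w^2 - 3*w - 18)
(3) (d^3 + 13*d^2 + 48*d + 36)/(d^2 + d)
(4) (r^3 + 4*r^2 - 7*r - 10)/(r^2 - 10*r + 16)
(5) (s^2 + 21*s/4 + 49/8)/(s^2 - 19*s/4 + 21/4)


(1) = (k + 5)/(k + 3)
(2) = (w + 6)/(w - 6)
(3) = (d^2 + 12*d + 36)/d
(4) = (r^2 + 6*r + 5)/(r - 8)
(5) = (8*s^2 + 42*s + 49)/(8*s^2 - 38*s + 42)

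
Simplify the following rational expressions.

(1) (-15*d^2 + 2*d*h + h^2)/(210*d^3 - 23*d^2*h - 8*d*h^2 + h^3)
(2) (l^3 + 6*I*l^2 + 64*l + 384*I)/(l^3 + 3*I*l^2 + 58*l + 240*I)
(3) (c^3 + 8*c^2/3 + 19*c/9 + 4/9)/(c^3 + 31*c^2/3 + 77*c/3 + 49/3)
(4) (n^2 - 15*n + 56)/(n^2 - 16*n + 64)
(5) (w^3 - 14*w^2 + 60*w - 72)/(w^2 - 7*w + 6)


(1) = (-3*d + h)/(42*d^2 - 13*d*h + h^2)
(2) = (l + 8*I)/(l + 5*I)
(3) = (9*c^2 + 15*c + 4)/(9*c^2 + 84*c + 147)
(4) = (n - 7)/(n - 8)
(5) = (w^2 - 8*w + 12)/(w - 1)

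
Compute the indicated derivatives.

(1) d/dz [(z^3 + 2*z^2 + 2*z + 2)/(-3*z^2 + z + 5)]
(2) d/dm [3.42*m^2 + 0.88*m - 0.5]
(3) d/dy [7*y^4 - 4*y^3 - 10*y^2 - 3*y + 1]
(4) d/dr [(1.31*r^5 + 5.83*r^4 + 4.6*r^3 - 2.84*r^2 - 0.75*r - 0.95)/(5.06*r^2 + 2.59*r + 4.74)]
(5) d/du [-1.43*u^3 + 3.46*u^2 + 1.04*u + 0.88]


(1) = (-3*z^4 + 2*z^3 + 23*z^2 + 32*z + 8)/(9*z^4 - 6*z^3 - 29*z^2 + 10*z + 25)
(2) = 6.84*m + 0.88
(3) = 28*y^3 - 12*y^2 - 20*y - 3
(4) = (19.8858*r^6 + 72.5712*r^5 + 99.6221*r^4 + 134.3648*r^3 + 61.8514*r^2 - 17.3092*r - 1.0945)/(25.6036*r^4 + 26.2108*r^3 + 54.6769*r^2 + 24.5532*r + 22.4676)
(5) = -4.29*u^2 + 6.92*u + 1.04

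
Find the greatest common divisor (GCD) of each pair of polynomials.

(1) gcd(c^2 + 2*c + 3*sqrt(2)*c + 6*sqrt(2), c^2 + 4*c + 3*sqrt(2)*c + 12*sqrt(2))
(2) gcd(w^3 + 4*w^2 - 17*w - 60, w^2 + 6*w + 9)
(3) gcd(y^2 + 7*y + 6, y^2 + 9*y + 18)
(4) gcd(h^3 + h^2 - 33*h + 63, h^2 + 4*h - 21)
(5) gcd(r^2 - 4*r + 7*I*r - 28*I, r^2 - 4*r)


(1) = gcd((c + 2)*(c + 3*sqrt(2)), (c + 4)*(c + 3*sqrt(2))) = c + 3*sqrt(2)
(2) = gcd((w - 4)*(w + 3)*(w + 5), (w + 3)^2) = w + 3
(3) = gcd((y + 1)*(y + 6), (y + 3)*(y + 6)) = y + 6
(4) = h^2 + 4*h - 21
(5) = r - 4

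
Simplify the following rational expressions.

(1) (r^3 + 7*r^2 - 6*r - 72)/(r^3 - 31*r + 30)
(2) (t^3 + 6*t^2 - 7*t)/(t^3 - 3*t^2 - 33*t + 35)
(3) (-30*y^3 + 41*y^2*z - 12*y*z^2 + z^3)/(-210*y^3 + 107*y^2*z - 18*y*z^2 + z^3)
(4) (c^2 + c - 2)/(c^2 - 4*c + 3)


(1) = (r^2 + r - 12)/(r^2 - 6*r + 5)
(2) = (t^2 + 7*t)/(t^2 - 2*t - 35)
(3) = (y - z)/(7*y - z)
(4) = (c + 2)/(c - 3)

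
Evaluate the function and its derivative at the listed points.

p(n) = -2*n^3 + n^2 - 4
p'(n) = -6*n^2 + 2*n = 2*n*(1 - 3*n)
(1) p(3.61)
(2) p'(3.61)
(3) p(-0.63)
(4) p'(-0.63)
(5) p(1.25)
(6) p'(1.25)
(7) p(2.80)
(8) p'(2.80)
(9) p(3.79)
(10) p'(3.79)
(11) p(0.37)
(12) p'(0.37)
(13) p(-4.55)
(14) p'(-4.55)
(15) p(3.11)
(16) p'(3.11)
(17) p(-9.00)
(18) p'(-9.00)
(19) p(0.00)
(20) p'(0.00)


(1) = -85.06
(2) = -70.97
(3) = -3.10
(4) = -3.64
(5) = -6.34
(6) = -6.88
(7) = -40.06
(8) = -41.44
(9) = -98.52
(10) = -78.60
(11) = -3.96
(12) = -0.08
(13) = 205.10
(14) = -133.31
(15) = -54.49
(16) = -51.81
(17) = 1535.00
(18) = -504.00
(19) = -4.00
(20) = 0.00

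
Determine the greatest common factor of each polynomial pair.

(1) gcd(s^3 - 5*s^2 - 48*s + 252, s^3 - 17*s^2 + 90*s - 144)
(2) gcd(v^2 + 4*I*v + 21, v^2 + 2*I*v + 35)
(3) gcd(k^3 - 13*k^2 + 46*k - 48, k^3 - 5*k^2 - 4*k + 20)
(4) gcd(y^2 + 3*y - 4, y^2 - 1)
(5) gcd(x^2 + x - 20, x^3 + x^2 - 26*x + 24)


(1) = gcd((s - 6)^2*(s + 7), (s - 8)*(s - 6)*(s - 3)) = s - 6
(2) = v + 7*I
(3) = k - 2
(4) = gcd((y - 1)*(y + 4), (y - 1)*(y + 1)) = y - 1
(5) = gcd((x - 4)*(x + 5), (x - 4)*(x - 1)*(x + 6)) = x - 4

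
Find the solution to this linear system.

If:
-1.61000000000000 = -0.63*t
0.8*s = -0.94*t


Then:
s = -3.00
t = 2.56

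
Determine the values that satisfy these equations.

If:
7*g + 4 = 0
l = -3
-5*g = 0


Then:
No Solution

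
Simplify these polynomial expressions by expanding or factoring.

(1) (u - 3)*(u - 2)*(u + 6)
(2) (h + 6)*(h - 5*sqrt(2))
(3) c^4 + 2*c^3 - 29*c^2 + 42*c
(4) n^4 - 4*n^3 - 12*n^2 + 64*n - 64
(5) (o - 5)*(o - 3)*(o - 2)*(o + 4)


(1) = u^3 + u^2 - 24*u + 36
(2) = h^2 - 5*sqrt(2)*h + 6*h - 30*sqrt(2)
(3) = c*(c - 3)*(c - 2)*(c + 7)
(4) = (n - 4)*(n - 2)^2*(n + 4)
(5) = o^4 - 6*o^3 - 9*o^2 + 94*o - 120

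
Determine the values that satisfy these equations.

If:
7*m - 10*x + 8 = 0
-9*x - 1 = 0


Then:
m = -82/63
x = -1/9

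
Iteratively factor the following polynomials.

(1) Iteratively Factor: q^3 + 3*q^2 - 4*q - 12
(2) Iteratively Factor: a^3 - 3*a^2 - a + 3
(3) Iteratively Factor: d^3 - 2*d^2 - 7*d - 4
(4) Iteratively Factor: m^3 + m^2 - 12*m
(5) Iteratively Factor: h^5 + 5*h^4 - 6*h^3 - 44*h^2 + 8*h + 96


(1) = (q + 2)*(q^2 + q - 6) = (q + 2)*(q + 3)*(q - 2)
(2) = (a + 1)*(a^2 - 4*a + 3) = (a - 3)*(a + 1)*(a - 1)
(3) = (d + 1)*(d^2 - 3*d - 4) = (d - 4)*(d + 1)*(d + 1)
(4) = (m - 3)*(m^2 + 4*m) = (m - 3)*(m + 4)*(m)
(5) = (h + 4)*(h^4 + h^3 - 10*h^2 - 4*h + 24) = (h + 3)*(h + 4)*(h^3 - 2*h^2 - 4*h + 8) = (h - 2)*(h + 3)*(h + 4)*(h^2 - 4) = (h - 2)^2*(h + 3)*(h + 4)*(h + 2)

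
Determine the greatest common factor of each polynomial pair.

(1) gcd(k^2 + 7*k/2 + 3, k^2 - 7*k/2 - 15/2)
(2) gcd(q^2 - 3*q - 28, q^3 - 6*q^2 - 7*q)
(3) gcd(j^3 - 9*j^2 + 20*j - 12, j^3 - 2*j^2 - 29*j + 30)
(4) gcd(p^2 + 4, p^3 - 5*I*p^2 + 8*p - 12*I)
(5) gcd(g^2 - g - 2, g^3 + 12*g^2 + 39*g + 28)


(1) = gcd((k + 3/2)*(k + 2), (k - 5)*(k + 3/2)) = k + 3/2
(2) = gcd((q - 7)*(q + 4), q*(q - 7)*(q + 1)) = q - 7
(3) = gcd((j - 6)*(j - 2)*(j - 1), (j - 6)*(j - 1)*(j + 5)) = j^2 - 7*j + 6
(4) = gcd((p - 2*I)*(p + 2*I), (p - 6*I)*(p - I)*(p + 2*I)) = p + 2*I
(5) = gcd((g - 2)*(g + 1), (g + 1)*(g + 4)*(g + 7)) = g + 1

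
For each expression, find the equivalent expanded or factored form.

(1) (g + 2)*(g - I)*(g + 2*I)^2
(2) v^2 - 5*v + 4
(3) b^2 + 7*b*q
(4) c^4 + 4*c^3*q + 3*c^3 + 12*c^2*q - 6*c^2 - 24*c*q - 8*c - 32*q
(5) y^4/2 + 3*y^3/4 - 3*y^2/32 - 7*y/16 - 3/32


(1) = g^4 + 2*g^3 + 3*I*g^3 + 6*I*g^2 + 4*I*g + 8*I
(2) = (v - 4)*(v - 1)
(3) = b*(b + 7*q)
(4) = (c - 2)*(c + 1)*(c + 4)*(c + 4*q)
(5) = (y/2 + 1/2)*(y - 3/4)*(y + 1/4)*(y + 1)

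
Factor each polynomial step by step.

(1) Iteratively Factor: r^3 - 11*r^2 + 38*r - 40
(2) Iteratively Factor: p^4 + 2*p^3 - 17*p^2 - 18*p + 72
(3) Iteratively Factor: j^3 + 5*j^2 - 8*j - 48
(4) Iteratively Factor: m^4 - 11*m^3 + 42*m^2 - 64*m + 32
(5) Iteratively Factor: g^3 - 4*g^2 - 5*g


(1) = (r - 5)*(r^2 - 6*r + 8) = (r - 5)*(r - 4)*(r - 2)
(2) = (p + 3)*(p^3 - p^2 - 14*p + 24) = (p + 3)*(p + 4)*(p^2 - 5*p + 6) = (p - 2)*(p + 3)*(p + 4)*(p - 3)
(3) = (j + 4)*(j^2 + j - 12) = (j + 4)^2*(j - 3)
(4) = (m - 1)*(m^3 - 10*m^2 + 32*m - 32) = (m - 4)*(m - 1)*(m^2 - 6*m + 8) = (m - 4)^2*(m - 1)*(m - 2)
(5) = (g)*(g^2 - 4*g - 5) = g*(g - 5)*(g + 1)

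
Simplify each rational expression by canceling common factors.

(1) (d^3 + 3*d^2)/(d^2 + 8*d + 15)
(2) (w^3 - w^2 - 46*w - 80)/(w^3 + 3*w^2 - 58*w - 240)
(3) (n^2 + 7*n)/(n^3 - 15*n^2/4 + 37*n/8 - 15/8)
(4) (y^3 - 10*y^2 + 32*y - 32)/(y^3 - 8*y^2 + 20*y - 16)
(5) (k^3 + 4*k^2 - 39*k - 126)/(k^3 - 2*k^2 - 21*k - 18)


(1) = d^2/(d + 5)
(2) = (w + 2)/(w + 6)
(3) = (8*n^2 + 56*n)/(8*n^3 - 30*n^2 + 37*n - 15)
(4) = (y - 4)/(y - 2)
(5) = (k + 7)/(k + 1)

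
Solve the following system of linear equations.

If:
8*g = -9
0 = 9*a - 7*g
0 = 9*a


Then:
No Solution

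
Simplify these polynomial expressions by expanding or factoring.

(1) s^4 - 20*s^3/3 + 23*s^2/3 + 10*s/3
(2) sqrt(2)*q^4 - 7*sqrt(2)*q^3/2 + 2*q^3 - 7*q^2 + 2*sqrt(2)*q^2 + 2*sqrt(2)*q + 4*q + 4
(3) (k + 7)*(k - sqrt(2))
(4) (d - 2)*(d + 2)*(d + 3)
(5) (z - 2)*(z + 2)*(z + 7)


(1) = s*(s - 5)*(s - 2)*(s + 1/3)
(2) = (q - 2)^2*(q + sqrt(2))*(sqrt(2)*q + sqrt(2)/2)
(3) = k^2 - sqrt(2)*k + 7*k - 7*sqrt(2)
(4) = d^3 + 3*d^2 - 4*d - 12
(5) = z^3 + 7*z^2 - 4*z - 28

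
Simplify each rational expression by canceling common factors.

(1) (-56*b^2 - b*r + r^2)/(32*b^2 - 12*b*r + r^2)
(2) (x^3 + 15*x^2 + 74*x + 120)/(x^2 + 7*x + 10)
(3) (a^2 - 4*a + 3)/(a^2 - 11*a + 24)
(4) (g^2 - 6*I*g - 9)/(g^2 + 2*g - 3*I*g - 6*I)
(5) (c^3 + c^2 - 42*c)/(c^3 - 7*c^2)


(1) = (7*b + r)/(-4*b + r)
(2) = (x^2 + 10*x + 24)/(x + 2)
(3) = (a - 1)/(a - 8)
(4) = (g - 3*I)/(g + 2)
(5) = (c^2 + c - 42)/(c^2 - 7*c)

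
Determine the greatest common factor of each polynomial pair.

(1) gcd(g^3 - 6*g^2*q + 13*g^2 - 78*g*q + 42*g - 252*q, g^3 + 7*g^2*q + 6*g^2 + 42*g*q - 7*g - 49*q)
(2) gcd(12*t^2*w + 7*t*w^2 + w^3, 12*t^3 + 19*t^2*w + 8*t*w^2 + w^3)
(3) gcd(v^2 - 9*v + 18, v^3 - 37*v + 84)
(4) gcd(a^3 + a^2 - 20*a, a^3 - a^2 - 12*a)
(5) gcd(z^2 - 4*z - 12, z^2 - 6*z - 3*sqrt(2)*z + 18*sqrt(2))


(1) = g + 7
(2) = gcd(w*(3*t + w)*(4*t + w), (t + w)*(3*t + w)*(4*t + w)) = 12*t^2 + 7*t*w + w^2
(3) = v - 3
(4) = gcd(a*(a - 4)*(a + 5), a*(a - 4)*(a + 3)) = a^2 - 4*a
(5) = gcd((z - 6)*(z + 2), (z - 6)*(z - 3*sqrt(2))) = z - 6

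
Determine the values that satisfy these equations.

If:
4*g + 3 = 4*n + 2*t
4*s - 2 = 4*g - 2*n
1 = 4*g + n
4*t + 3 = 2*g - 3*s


Then:
g = -1/47
n = 51/47
s = -3/47
t = -67/94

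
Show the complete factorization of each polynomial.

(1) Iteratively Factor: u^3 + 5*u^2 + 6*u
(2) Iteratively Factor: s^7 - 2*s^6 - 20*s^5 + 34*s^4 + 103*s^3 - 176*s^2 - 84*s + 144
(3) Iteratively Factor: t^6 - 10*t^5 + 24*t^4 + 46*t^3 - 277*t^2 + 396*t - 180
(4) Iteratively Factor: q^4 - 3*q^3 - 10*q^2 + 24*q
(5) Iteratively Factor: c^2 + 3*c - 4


(1) = (u + 2)*(u^2 + 3*u) = u*(u + 2)*(u + 3)
(2) = (s + 1)*(s^6 - 3*s^5 - 17*s^4 + 51*s^3 + 52*s^2 - 228*s + 144) = (s - 4)*(s + 1)*(s^5 + s^4 - 13*s^3 - s^2 + 48*s - 36) = (s - 4)*(s - 2)*(s + 1)*(s^4 + 3*s^3 - 7*s^2 - 15*s + 18) = (s - 4)*(s - 2)*(s - 1)*(s + 1)*(s^3 + 4*s^2 - 3*s - 18) = (s - 4)*(s - 2)*(s - 1)*(s + 1)*(s + 3)*(s^2 + s - 6) = (s - 4)*(s - 2)*(s - 1)*(s + 1)*(s + 3)^2*(s - 2)
(3) = (t + 3)*(t^5 - 13*t^4 + 63*t^3 - 143*t^2 + 152*t - 60) = (t - 1)*(t + 3)*(t^4 - 12*t^3 + 51*t^2 - 92*t + 60) = (t - 5)*(t - 1)*(t + 3)*(t^3 - 7*t^2 + 16*t - 12) = (t - 5)*(t - 3)*(t - 1)*(t + 3)*(t^2 - 4*t + 4) = (t - 5)*(t - 3)*(t - 2)*(t - 1)*(t + 3)*(t - 2)
(4) = (q)*(q^3 - 3*q^2 - 10*q + 24) = q*(q - 2)*(q^2 - q - 12) = q*(q - 4)*(q - 2)*(q + 3)
(5) = (c - 1)*(c + 4)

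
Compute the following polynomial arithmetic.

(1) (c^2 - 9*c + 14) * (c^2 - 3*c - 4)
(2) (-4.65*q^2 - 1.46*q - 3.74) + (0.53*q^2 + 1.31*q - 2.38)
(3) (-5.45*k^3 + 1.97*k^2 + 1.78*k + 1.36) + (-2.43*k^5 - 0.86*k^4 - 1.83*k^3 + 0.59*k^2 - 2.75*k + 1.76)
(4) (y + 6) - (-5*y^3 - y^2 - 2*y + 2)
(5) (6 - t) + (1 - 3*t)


(1) = c^4 - 12*c^3 + 37*c^2 - 6*c - 56
(2) = -4.12*q^2 - 0.15*q - 6.12
(3) = -2.43*k^5 - 0.86*k^4 - 7.28*k^3 + 2.56*k^2 - 0.97*k + 3.12
(4) = 5*y^3 + y^2 + 3*y + 4
(5) = 7 - 4*t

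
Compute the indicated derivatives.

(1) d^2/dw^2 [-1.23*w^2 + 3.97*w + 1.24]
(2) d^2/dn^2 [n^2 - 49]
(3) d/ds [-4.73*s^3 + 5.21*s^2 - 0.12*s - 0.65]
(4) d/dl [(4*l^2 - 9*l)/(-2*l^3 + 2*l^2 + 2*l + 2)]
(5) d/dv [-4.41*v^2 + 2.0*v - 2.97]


(1) = -2.46000000000000
(2) = 2
(3) = -14.19*s^2 + 10.42*s - 0.12
(4) = (-l*(4*l - 9)*(-3*l^2 + 2*l + 1) + (8*l - 9)*(-l^3 + l^2 + l + 1))/(2*(-l^3 + l^2 + l + 1)^2)
(5) = 2.0 - 8.82*v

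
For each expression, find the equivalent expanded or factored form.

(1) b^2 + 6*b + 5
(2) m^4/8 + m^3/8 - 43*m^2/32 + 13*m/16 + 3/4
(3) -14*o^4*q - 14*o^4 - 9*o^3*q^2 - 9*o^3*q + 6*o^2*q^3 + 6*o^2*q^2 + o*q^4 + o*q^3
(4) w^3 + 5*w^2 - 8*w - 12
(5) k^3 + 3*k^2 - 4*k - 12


(1) = (b + 1)*(b + 5)
(2) = (m/4 + 1)*(m/2 + 1/4)*(m - 2)*(m - 3/2)
(3) = (-2*o + q)*(o + q)*(7*o + q)*(o*q + o)
(4) = (w - 2)*(w + 1)*(w + 6)
(5) = (k - 2)*(k + 2)*(k + 3)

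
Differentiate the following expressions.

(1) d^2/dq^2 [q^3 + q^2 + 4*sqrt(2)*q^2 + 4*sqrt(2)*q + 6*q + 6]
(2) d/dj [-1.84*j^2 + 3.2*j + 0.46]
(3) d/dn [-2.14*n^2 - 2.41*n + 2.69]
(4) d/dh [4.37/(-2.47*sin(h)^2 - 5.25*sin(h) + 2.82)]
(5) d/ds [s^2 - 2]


(1) = 6*q + 2 + 8*sqrt(2)
(2) = 3.2 - 3.68*j
(3) = -4.28*n - 2.41
(4) = (21.5878*sin(h) + 22.9425)*cos(h)/(2.47*sin(h)^2 + 5.25*sin(h) - 2.82)^2
(5) = 2*s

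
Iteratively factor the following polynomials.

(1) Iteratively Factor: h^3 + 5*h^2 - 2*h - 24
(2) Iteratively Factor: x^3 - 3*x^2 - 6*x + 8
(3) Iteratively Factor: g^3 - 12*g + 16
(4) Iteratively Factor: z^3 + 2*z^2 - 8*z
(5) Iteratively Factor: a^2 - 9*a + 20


(1) = (h + 4)*(h^2 + h - 6) = (h - 2)*(h + 4)*(h + 3)
(2) = (x - 1)*(x^2 - 2*x - 8) = (x - 4)*(x - 1)*(x + 2)
(3) = (g - 2)*(g^2 + 2*g - 8) = (g - 2)*(g + 4)*(g - 2)
(4) = (z - 2)*(z^2 + 4*z) = (z - 2)*(z + 4)*(z)
(5) = (a - 5)*(a - 4)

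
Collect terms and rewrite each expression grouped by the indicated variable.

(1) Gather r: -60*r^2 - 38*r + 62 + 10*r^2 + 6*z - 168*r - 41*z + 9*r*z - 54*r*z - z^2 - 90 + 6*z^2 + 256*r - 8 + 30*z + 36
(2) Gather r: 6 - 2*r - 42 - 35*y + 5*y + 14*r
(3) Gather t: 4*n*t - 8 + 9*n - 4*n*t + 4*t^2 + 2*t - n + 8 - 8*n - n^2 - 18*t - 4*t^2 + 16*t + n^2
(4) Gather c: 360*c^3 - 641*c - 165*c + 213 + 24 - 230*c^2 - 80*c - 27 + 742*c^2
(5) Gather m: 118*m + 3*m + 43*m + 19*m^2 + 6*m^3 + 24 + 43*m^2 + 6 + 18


(1) = -50*r^2 + r*(50 - 45*z) + 5*z^2 - 5*z
(2) = 12*r - 30*y - 36
(3) = 0
(4) = 360*c^3 + 512*c^2 - 886*c + 210
(5) = 6*m^3 + 62*m^2 + 164*m + 48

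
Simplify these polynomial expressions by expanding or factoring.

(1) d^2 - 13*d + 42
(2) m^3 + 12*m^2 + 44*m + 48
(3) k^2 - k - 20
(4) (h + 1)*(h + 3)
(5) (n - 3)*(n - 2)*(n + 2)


(1) = (d - 7)*(d - 6)
(2) = (m + 2)*(m + 4)*(m + 6)
(3) = (k - 5)*(k + 4)
(4) = h^2 + 4*h + 3
(5) = n^3 - 3*n^2 - 4*n + 12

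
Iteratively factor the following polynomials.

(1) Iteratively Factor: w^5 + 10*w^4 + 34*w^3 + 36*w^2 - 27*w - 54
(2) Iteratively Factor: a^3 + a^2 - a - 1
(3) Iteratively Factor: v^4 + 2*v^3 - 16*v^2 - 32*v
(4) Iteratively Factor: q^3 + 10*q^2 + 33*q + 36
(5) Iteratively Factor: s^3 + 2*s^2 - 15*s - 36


(1) = (w + 3)*(w^4 + 7*w^3 + 13*w^2 - 3*w - 18) = (w - 1)*(w + 3)*(w^3 + 8*w^2 + 21*w + 18) = (w - 1)*(w + 3)^2*(w^2 + 5*w + 6) = (w - 1)*(w + 3)^3*(w + 2)
(2) = (a + 1)*(a^2 - 1) = (a + 1)^2*(a - 1)
(3) = (v + 4)*(v^3 - 2*v^2 - 8*v) = (v + 2)*(v + 4)*(v^2 - 4*v) = v*(v + 2)*(v + 4)*(v - 4)
(4) = (q + 4)*(q^2 + 6*q + 9) = (q + 3)*(q + 4)*(q + 3)
(5) = (s + 3)*(s^2 - s - 12) = (s - 4)*(s + 3)*(s + 3)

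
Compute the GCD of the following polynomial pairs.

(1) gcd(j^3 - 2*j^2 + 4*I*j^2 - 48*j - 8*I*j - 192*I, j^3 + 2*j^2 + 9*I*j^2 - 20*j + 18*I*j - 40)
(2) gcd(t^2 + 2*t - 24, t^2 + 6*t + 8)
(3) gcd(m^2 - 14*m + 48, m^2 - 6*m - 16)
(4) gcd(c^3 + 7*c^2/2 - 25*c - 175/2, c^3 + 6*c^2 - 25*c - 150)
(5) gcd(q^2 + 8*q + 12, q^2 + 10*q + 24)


(1) = gcd((j - 8)*(j + 6)*(j + 4*I), (j + 2)*(j + 4*I)*(j + 5*I)) = j + 4*I
(2) = 1
(3) = gcd((m - 8)*(m - 6), (m - 8)*(m + 2)) = m - 8
(4) = c^2 - 25
(5) = q + 6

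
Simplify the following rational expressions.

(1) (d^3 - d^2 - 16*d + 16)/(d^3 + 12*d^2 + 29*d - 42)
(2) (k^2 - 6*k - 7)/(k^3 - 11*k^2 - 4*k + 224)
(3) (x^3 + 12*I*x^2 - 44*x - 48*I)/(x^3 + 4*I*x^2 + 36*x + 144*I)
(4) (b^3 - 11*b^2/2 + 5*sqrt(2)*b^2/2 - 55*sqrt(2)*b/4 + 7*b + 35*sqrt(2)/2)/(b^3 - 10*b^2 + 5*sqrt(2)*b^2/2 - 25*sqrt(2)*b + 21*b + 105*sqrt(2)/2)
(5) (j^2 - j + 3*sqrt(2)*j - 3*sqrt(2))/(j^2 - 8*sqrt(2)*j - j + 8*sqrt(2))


(1) = (d^2 - 16)/(d^2 + 13*d + 42)
(2) = (k + 1)/(k^2 - 4*k - 32)
(3) = (x + 2*I)/(x - 6*I)
(4) = (8*b^2 - 44*b + 56)/(8*b^2 - 80*b + 168)
(5) = (j + 3*sqrt(2))/(j - 8*sqrt(2))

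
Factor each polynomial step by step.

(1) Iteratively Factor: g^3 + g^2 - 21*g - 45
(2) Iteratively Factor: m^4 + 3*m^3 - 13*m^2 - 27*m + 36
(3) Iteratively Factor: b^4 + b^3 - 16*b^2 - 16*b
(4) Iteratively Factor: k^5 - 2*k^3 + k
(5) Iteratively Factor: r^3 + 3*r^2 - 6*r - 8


(1) = (g + 3)*(g^2 - 2*g - 15) = (g - 5)*(g + 3)*(g + 3)
(2) = (m + 4)*(m^3 - m^2 - 9*m + 9) = (m + 3)*(m + 4)*(m^2 - 4*m + 3) = (m - 3)*(m + 3)*(m + 4)*(m - 1)
(3) = (b + 4)*(b^3 - 3*b^2 - 4*b) = b*(b + 4)*(b^2 - 3*b - 4) = b*(b - 4)*(b + 4)*(b + 1)
(4) = (k - 1)*(k^4 + k^3 - k^2 - k) = (k - 1)*(k + 1)*(k^3 - k) = k*(k - 1)*(k + 1)*(k^2 - 1) = k*(k - 1)*(k + 1)^2*(k - 1)
(5) = (r - 2)*(r^2 + 5*r + 4) = (r - 2)*(r + 4)*(r + 1)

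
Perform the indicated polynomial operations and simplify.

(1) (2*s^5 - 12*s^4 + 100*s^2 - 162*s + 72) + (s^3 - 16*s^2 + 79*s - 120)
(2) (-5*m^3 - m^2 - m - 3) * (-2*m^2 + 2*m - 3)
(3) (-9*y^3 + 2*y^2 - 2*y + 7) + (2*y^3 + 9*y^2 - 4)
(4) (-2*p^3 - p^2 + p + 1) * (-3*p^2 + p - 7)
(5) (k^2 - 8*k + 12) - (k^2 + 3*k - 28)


(1) = 2*s^5 - 12*s^4 + s^3 + 84*s^2 - 83*s - 48
(2) = 10*m^5 - 8*m^4 + 15*m^3 + 7*m^2 - 3*m + 9
(3) = -7*y^3 + 11*y^2 - 2*y + 3
(4) = 6*p^5 + p^4 + 10*p^3 + 5*p^2 - 6*p - 7
(5) = 40 - 11*k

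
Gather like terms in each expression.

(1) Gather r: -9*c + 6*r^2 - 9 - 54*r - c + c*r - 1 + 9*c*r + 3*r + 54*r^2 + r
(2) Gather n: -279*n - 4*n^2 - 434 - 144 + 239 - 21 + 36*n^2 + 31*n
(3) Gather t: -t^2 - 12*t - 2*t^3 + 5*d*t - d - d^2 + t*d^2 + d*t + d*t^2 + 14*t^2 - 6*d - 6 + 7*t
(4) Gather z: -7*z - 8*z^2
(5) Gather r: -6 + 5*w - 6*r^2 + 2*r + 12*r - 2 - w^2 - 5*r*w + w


(1) = -10*c + 60*r^2 + r*(10*c - 50) - 10
(2) = 32*n^2 - 248*n - 360
(3) = -d^2 - 7*d - 2*t^3 + t^2*(d + 13) + t*(d^2 + 6*d - 5) - 6
(4) = -8*z^2 - 7*z
(5) = -6*r^2 + r*(14 - 5*w) - w^2 + 6*w - 8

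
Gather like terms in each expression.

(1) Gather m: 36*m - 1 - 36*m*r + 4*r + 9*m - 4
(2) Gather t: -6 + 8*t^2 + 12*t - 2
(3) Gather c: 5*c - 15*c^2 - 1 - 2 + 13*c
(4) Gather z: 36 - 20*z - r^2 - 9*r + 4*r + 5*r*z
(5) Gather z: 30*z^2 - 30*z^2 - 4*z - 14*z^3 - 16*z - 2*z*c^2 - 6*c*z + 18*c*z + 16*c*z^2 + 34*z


(1) = m*(45 - 36*r) + 4*r - 5
(2) = 8*t^2 + 12*t - 8
(3) = -15*c^2 + 18*c - 3
(4) = -r^2 - 5*r + z*(5*r - 20) + 36
(5) = 16*c*z^2 - 14*z^3 + z*(-2*c^2 + 12*c + 14)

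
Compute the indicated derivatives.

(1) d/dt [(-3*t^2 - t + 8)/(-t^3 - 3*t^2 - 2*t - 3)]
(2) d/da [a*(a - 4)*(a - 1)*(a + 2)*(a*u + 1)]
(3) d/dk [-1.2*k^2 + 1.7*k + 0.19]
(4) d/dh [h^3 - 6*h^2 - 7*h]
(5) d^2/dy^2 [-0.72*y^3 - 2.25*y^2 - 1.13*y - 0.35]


(1) = (-3*t^4 - 2*t^3 + 27*t^2 + 66*t + 19)/(t^6 + 6*t^5 + 13*t^4 + 18*t^3 + 22*t^2 + 12*t + 9)
(2) = 5*a^4*u - 12*a^3*u + 4*a^3 - 18*a^2*u - 9*a^2 + 16*a*u - 12*a + 8
(3) = 1.7 - 2.4*k
(4) = 3*h^2 - 12*h - 7
(5) = -4.32*y - 4.5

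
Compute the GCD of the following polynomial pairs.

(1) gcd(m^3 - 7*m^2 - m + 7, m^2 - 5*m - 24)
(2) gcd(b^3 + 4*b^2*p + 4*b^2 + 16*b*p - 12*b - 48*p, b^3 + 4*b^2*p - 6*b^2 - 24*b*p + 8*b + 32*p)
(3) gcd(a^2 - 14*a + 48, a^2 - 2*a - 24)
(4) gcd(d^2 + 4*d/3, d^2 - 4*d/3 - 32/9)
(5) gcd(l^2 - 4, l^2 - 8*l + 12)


(1) = 1
(2) = gcd((b - 2)*(b + 6)*(b + 4*p), (b - 4)*(b - 2)*(b + 4*p)) = b^2 + 4*b*p - 2*b - 8*p
(3) = a - 6
(4) = gcd(d*(d + 4/3), (d - 8/3)*(d + 4/3)) = d + 4/3
(5) = gcd((l - 2)*(l + 2), (l - 6)*(l - 2)) = l - 2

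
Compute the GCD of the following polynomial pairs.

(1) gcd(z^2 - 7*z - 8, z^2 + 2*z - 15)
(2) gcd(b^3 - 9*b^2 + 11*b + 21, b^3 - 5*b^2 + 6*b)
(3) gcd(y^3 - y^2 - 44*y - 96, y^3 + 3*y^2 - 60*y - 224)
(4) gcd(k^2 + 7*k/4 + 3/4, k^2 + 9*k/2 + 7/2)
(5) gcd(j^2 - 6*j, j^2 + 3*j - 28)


(1) = 1
(2) = gcd((b - 7)*(b - 3)*(b + 1), b*(b - 3)*(b - 2)) = b - 3
(3) = y^2 - 4*y - 32
(4) = k + 1
(5) = gcd(j*(j - 6), (j - 4)*(j + 7)) = 1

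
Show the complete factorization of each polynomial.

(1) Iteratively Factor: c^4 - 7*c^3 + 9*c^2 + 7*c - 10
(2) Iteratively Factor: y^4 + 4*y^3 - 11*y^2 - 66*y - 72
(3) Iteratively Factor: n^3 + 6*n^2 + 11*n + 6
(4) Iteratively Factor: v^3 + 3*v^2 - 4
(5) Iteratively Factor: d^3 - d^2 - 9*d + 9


(1) = (c - 5)*(c^3 - 2*c^2 - c + 2) = (c - 5)*(c + 1)*(c^2 - 3*c + 2) = (c - 5)*(c - 2)*(c + 1)*(c - 1)
(2) = (y + 3)*(y^3 + y^2 - 14*y - 24) = (y + 3)^2*(y^2 - 2*y - 8) = (y - 4)*(y + 3)^2*(y + 2)
(3) = (n + 2)*(n^2 + 4*n + 3) = (n + 2)*(n + 3)*(n + 1)
(4) = (v + 2)*(v^2 + v - 2) = (v - 1)*(v + 2)*(v + 2)
(5) = (d - 3)*(d^2 + 2*d - 3) = (d - 3)*(d - 1)*(d + 3)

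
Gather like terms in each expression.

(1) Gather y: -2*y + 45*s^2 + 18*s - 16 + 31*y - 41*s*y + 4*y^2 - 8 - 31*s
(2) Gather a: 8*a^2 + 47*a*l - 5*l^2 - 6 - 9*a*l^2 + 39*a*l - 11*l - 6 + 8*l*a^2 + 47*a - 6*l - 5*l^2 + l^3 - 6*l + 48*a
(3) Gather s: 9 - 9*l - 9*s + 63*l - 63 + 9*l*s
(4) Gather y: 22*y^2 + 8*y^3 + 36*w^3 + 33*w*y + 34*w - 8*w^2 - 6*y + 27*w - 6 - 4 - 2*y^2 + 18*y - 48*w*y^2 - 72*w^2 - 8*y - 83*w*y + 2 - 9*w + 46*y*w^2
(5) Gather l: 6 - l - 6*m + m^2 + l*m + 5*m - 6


(1) = 45*s^2 - 13*s + 4*y^2 + y*(29 - 41*s) - 24
(2) = a^2*(8*l + 8) + a*(-9*l^2 + 86*l + 95) + l^3 - 10*l^2 - 23*l - 12
(3) = 54*l + s*(9*l - 9) - 54
(4) = 36*w^3 - 80*w^2 + 52*w + 8*y^3 + y^2*(20 - 48*w) + y*(46*w^2 - 50*w + 4) - 8
(5) = l*(m - 1) + m^2 - m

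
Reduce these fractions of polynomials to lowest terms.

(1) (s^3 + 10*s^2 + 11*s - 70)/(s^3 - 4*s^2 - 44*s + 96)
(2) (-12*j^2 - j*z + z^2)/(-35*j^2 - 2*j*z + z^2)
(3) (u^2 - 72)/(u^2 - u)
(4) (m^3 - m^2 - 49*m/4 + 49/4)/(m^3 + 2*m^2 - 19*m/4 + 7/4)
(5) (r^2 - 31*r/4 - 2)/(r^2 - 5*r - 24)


(1) = (s^2 + 12*s + 35)/(s^2 - 2*s - 48)
(2) = (-12*j^2 - j*z + z^2)/(-35*j^2 - 2*j*z + z^2)
(3) = (u^2 - 72)/(u^2 - u)
(4) = (2*m - 7)/(2*m - 1)
(5) = (4*r + 1)/(4*r + 12)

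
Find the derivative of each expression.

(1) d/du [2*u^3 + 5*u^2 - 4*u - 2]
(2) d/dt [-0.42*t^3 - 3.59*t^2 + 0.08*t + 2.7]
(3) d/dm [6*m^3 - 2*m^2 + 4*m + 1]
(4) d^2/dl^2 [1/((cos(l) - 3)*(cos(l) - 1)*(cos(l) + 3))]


(1) = 6*u^2 + 10*u - 4
(2) = -1.26*t^2 - 7.18*t + 0.08
(3) = 18*m^2 - 4*m + 4
(4) = (-10*(1 - cos(l)^2)^2 + 12*sin(l)^6 + 3*cos(l)^6 + 11*cos(l)^5 + 38*cos(l)^3 - 149*cos(l)^2 - 81*cos(l) + 178)/((cos(l) - 3)^3*(cos(l) - 1)^3*(cos(l) + 3)^3)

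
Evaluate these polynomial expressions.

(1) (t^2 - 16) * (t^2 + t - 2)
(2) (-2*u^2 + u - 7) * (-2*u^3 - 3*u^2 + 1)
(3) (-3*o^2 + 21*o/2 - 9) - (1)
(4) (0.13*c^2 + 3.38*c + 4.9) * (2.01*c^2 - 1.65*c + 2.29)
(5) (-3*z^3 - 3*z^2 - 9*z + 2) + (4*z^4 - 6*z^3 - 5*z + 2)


(1) = t^4 + t^3 - 18*t^2 - 16*t + 32
(2) = 4*u^5 + 4*u^4 + 11*u^3 + 19*u^2 + u - 7
(3) = -3*o^2 + 21*o/2 - 10
(4) = 0.2613*c^4 + 6.5793*c^3 + 4.5697*c^2 - 0.3448*c + 11.221
(5) = 4*z^4 - 9*z^3 - 3*z^2 - 14*z + 4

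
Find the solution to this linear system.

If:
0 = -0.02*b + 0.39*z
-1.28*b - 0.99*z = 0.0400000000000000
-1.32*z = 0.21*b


Then:
No Solution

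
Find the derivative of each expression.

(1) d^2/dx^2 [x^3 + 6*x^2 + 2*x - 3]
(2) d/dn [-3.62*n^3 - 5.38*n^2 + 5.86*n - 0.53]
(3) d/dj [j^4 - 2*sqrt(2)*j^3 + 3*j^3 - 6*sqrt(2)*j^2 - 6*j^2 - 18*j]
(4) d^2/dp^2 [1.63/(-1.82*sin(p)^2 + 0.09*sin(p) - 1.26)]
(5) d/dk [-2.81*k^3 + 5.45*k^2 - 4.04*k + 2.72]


(1) = 6*x + 12
(2) = -10.86*n^2 - 10.76*n + 5.86
(3) = 4*j^3 - 6*sqrt(2)*j^2 + 9*j^2 - 12*sqrt(2)*j - 12*j - 18
(4) = (21.596848*sin(p)^4 - 0.800982*sin(p)^3 - 47.333733*sin(p)^2 + 1.786806*sin(p) + 7.449426)/(1.82*sin(p)^2 - 0.09*sin(p) + 1.26)^3
(5) = -8.43*k^2 + 10.9*k - 4.04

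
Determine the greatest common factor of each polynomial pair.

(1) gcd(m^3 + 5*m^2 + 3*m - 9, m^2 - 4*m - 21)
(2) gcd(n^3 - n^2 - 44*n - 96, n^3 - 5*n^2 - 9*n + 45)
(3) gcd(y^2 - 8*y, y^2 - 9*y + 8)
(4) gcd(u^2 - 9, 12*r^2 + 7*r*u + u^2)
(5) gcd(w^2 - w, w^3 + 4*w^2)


(1) = gcd((m - 1)*(m + 3)^2, (m - 7)*(m + 3)) = m + 3
(2) = gcd((n - 8)*(n + 3)*(n + 4), (n - 5)*(n - 3)*(n + 3)) = n + 3
(3) = y - 8
(4) = 1
(5) = gcd(w*(w - 1), w^2*(w + 4)) = w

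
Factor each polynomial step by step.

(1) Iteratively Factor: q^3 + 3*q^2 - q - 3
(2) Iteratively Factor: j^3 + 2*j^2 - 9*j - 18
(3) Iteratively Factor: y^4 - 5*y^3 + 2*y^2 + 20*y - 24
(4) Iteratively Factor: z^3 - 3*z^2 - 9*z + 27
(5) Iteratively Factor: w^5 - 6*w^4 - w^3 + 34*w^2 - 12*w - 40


(1) = (q + 1)*(q^2 + 2*q - 3) = (q - 1)*(q + 1)*(q + 3)
(2) = (j + 3)*(j^2 - j - 6) = (j + 2)*(j + 3)*(j - 3)
(3) = (y + 2)*(y^3 - 7*y^2 + 16*y - 12) = (y - 2)*(y + 2)*(y^2 - 5*y + 6) = (y - 2)^2*(y + 2)*(y - 3)
(4) = (z - 3)*(z^2 - 9) = (z - 3)*(z + 3)*(z - 3)
(5) = (w - 2)*(w^4 - 4*w^3 - 9*w^2 + 16*w + 20) = (w - 2)*(w + 1)*(w^3 - 5*w^2 - 4*w + 20) = (w - 2)*(w + 1)*(w + 2)*(w^2 - 7*w + 10) = (w - 5)*(w - 2)*(w + 1)*(w + 2)*(w - 2)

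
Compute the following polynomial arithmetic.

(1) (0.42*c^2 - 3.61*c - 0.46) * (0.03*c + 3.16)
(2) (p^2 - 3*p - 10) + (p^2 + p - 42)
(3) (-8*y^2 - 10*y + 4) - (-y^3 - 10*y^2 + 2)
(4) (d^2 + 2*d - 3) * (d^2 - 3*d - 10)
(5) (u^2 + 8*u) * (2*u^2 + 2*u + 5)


(1) = 0.0126*c^3 + 1.2189*c^2 - 11.4214*c - 1.4536
(2) = 2*p^2 - 2*p - 52
(3) = y^3 + 2*y^2 - 10*y + 2
(4) = d^4 - d^3 - 19*d^2 - 11*d + 30
(5) = 2*u^4 + 18*u^3 + 21*u^2 + 40*u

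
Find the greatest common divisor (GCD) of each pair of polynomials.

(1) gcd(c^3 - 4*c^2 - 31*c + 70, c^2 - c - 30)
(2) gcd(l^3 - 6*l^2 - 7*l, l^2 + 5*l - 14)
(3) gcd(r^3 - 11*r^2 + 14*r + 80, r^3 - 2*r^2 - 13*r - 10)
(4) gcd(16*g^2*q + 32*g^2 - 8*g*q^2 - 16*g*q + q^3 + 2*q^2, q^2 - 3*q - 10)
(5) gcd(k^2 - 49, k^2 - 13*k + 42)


(1) = gcd((c - 7)*(c - 2)*(c + 5), (c - 6)*(c + 5)) = c + 5
(2) = gcd(l*(l - 7)*(l + 1), (l - 2)*(l + 7)) = 1
(3) = r^2 - 3*r - 10
(4) = q + 2
(5) = k - 7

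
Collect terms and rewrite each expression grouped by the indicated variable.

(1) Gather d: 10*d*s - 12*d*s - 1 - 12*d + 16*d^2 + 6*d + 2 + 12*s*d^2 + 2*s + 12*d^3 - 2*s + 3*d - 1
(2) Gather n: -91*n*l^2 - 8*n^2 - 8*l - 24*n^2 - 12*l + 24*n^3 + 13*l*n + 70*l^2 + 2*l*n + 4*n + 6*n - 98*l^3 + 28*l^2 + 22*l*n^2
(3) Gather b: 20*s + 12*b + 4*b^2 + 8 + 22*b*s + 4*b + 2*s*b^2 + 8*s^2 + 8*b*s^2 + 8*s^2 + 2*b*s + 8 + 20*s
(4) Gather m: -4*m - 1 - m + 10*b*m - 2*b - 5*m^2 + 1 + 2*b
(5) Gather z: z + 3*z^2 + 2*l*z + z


(1) = 12*d^3 + d^2*(12*s + 16) + d*(-2*s - 3)
(2) = -98*l^3 + 98*l^2 - 20*l + 24*n^3 + n^2*(22*l - 32) + n*(-91*l^2 + 15*l + 10)
(3) = b^2*(2*s + 4) + b*(8*s^2 + 24*s + 16) + 16*s^2 + 40*s + 16
(4) = -5*m^2 + m*(10*b - 5)
(5) = 3*z^2 + z*(2*l + 2)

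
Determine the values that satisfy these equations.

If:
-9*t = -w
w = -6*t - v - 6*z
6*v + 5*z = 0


Then:
t = -31*z/90
v = -5*z/6
w = -31*z/10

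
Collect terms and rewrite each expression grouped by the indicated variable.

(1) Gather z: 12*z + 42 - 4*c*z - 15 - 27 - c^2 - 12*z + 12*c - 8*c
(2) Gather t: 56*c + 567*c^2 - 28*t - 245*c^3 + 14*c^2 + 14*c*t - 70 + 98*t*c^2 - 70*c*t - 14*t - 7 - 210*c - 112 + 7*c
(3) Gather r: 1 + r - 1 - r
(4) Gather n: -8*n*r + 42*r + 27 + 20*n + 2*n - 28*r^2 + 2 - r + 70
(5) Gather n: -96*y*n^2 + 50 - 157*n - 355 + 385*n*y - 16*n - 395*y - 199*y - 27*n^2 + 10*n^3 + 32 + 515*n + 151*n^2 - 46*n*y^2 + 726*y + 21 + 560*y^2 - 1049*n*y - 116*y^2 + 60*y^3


(1) = -c^2 - 4*c*z + 4*c
(2) = -245*c^3 + 581*c^2 - 147*c + t*(98*c^2 - 56*c - 42) - 189
(3) = 0
(4) = n*(22 - 8*r) - 28*r^2 + 41*r + 99
(5) = 10*n^3 + n^2*(124 - 96*y) + n*(-46*y^2 - 664*y + 342) + 60*y^3 + 444*y^2 + 132*y - 252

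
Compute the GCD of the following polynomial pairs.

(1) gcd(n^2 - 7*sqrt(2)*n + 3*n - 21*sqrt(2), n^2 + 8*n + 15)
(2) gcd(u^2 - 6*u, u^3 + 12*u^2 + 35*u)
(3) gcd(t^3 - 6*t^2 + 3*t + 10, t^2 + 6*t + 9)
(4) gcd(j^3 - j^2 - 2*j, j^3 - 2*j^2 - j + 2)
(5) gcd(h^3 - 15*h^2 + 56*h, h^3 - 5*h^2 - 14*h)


(1) = n + 3
(2) = gcd(u*(u - 6), u*(u + 5)*(u + 7)) = u
(3) = gcd((t - 5)*(t - 2)*(t + 1), (t + 3)^2) = 1
(4) = gcd(j*(j - 2)*(j + 1), (j - 2)*(j - 1)*(j + 1)) = j^2 - j - 2
(5) = h^2 - 7*h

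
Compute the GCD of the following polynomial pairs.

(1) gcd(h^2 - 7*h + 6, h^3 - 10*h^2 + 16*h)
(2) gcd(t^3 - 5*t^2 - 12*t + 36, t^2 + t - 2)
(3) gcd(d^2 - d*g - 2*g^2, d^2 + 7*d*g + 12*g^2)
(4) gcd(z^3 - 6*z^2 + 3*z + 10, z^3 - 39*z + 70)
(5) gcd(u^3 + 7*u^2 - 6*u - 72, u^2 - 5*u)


(1) = gcd((h - 6)*(h - 1), h*(h - 8)*(h - 2)) = 1
(2) = 1
(3) = 1
(4) = z^2 - 7*z + 10
(5) = gcd((u - 3)*(u + 4)*(u + 6), u*(u - 5)) = 1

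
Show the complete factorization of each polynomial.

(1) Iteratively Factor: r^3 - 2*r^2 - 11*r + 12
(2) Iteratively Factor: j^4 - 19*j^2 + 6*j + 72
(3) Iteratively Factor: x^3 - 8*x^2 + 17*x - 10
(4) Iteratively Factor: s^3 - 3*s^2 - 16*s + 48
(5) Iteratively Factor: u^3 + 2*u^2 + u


(1) = (r - 1)*(r^2 - r - 12) = (r - 4)*(r - 1)*(r + 3)
(2) = (j - 3)*(j^3 + 3*j^2 - 10*j - 24) = (j - 3)*(j + 4)*(j^2 - j - 6) = (j - 3)^2*(j + 4)*(j + 2)
(3) = (x - 5)*(x^2 - 3*x + 2) = (x - 5)*(x - 1)*(x - 2)
(4) = (s - 4)*(s^2 + s - 12) = (s - 4)*(s + 4)*(s - 3)
(5) = (u + 1)*(u^2 + u) = u*(u + 1)*(u + 1)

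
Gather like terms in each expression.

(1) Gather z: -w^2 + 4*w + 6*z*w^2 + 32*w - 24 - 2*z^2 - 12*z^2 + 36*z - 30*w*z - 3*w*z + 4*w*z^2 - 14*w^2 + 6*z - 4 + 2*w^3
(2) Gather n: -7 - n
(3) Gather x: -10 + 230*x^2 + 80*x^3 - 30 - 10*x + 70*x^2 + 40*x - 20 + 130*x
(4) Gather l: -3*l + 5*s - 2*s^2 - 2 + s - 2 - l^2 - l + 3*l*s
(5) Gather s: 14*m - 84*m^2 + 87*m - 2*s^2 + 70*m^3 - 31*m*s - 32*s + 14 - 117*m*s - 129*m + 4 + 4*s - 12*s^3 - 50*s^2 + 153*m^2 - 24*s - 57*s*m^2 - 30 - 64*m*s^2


(1) = 2*w^3 - 15*w^2 + 36*w + z^2*(4*w - 14) + z*(6*w^2 - 33*w + 42) - 28
(2) = -n - 7
(3) = 80*x^3 + 300*x^2 + 160*x - 60
(4) = -l^2 + l*(3*s - 4) - 2*s^2 + 6*s - 4
(5) = 70*m^3 + 69*m^2 - 28*m - 12*s^3 + s^2*(-64*m - 52) + s*(-57*m^2 - 148*m - 52) - 12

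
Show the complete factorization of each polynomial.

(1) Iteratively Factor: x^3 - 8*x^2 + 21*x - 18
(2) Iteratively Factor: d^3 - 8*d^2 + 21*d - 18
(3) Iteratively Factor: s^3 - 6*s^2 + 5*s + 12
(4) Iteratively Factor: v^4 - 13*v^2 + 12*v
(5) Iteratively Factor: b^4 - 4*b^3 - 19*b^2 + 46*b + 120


(1) = (x - 3)*(x^2 - 5*x + 6) = (x - 3)*(x - 2)*(x - 3)
(2) = (d - 2)*(d^2 - 6*d + 9) = (d - 3)*(d - 2)*(d - 3)
(3) = (s - 4)*(s^2 - 2*s - 3) = (s - 4)*(s + 1)*(s - 3)
(4) = (v - 3)*(v^3 + 3*v^2 - 4*v) = (v - 3)*(v + 4)*(v^2 - v) = v*(v - 3)*(v + 4)*(v - 1)
(5) = (b - 4)*(b^3 - 19*b - 30) = (b - 5)*(b - 4)*(b^2 + 5*b + 6) = (b - 5)*(b - 4)*(b + 3)*(b + 2)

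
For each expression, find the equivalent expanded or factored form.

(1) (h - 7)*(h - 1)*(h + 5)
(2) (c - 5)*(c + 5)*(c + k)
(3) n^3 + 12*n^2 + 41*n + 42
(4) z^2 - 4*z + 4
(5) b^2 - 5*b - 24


(1) = h^3 - 3*h^2 - 33*h + 35
(2) = c^3 + c^2*k - 25*c - 25*k
(3) = (n + 2)*(n + 3)*(n + 7)
(4) = (z - 2)^2
(5) = (b - 8)*(b + 3)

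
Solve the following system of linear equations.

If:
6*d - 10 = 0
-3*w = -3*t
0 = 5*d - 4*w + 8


Then:
d = 5/3
t = 49/12
w = 49/12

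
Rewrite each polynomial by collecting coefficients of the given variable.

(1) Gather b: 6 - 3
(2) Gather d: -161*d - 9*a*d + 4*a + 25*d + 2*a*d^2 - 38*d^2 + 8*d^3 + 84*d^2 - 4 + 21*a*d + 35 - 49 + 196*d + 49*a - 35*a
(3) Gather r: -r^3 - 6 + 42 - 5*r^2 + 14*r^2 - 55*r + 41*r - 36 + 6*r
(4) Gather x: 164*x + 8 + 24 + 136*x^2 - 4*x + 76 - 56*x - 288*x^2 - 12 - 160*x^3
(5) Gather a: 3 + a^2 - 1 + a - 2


(1) = 3
(2) = 18*a + 8*d^3 + d^2*(2*a + 46) + d*(12*a + 60) - 18
(3) = -r^3 + 9*r^2 - 8*r
(4) = -160*x^3 - 152*x^2 + 104*x + 96
(5) = a^2 + a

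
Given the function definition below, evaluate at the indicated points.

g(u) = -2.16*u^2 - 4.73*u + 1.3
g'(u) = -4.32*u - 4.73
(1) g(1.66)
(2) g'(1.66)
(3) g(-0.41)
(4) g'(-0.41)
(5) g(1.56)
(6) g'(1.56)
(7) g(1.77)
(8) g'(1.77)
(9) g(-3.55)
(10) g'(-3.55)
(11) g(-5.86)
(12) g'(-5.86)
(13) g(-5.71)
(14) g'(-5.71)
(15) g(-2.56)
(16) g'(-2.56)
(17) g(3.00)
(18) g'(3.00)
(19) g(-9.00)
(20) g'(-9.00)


(1) = -12.50
(2) = -11.90
(3) = 2.88
(4) = -2.96
(5) = -11.34
(6) = -11.47
(7) = -13.84
(8) = -12.38
(9) = -9.13
(10) = 10.61
(11) = -45.16
(12) = 20.59
(13) = -42.12
(14) = 19.94
(15) = -0.75
(16) = 6.33
(17) = -32.33
(18) = -17.69
(19) = -131.09
(20) = 34.15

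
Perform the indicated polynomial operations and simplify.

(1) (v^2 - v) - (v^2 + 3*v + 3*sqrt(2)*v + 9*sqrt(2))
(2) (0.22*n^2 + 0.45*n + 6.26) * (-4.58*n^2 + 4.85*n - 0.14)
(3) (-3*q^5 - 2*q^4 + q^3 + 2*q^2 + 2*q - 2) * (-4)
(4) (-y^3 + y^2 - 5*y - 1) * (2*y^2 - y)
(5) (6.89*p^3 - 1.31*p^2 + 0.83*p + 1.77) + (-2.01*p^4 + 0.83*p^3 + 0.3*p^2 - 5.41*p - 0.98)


(1) = -3*sqrt(2)*v - 4*v - 9*sqrt(2)
(2) = -1.0076*n^4 - 0.994*n^3 - 26.5191*n^2 + 30.298*n - 0.8764
(3) = 12*q^5 + 8*q^4 - 4*q^3 - 8*q^2 - 8*q + 8
(4) = -2*y^5 + 3*y^4 - 11*y^3 + 3*y^2 + y
(5) = -2.01*p^4 + 7.72*p^3 - 1.01*p^2 - 4.58*p + 0.79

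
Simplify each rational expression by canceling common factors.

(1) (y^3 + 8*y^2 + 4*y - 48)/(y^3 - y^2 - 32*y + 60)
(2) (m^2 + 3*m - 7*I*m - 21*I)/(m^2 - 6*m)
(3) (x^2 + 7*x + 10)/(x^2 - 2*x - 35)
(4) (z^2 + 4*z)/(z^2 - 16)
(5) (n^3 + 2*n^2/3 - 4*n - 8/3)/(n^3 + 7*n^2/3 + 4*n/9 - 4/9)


(1) = (y + 4)/(y - 5)
(2) = (m^2 + m*(3 - 7*I) - 21*I)/(m^2 - 6*m)
(3) = (x + 2)/(x - 7)
(4) = z/(z - 4)
(5) = (3*n - 6)/(3*n - 1)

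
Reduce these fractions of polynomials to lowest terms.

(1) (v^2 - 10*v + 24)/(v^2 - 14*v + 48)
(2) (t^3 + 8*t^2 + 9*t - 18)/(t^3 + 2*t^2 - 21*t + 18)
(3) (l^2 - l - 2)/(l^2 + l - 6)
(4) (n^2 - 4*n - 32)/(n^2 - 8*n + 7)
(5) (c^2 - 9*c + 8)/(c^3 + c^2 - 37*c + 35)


(1) = (v - 4)/(v - 8)
(2) = (t + 3)/(t - 3)
(3) = (l + 1)/(l + 3)
(4) = (n^2 - 4*n - 32)/(n^2 - 8*n + 7)
(5) = (c - 8)/(c^2 + 2*c - 35)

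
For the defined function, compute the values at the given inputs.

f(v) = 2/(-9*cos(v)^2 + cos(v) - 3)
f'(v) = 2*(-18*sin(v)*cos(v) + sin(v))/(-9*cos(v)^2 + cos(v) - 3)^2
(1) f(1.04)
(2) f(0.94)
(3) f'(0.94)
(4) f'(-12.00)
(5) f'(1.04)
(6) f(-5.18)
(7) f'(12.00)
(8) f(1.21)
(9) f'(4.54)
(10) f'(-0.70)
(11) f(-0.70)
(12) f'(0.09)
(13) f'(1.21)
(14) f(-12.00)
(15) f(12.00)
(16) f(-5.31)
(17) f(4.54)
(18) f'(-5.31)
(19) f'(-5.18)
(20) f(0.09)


(1) = -0.42
(2) = -0.36
(3) = -0.51
(4) = -0.21
(5) = -0.61
(6) = -0.46
(7) = 0.21
(8) = -0.53
(9) = -0.68
(10) = 0.29
(11) = -0.27
(12) = -0.03
(13) = -0.71
(14) = -0.23
(15) = -0.23
(16) = -0.38
(17) = -0.58
(18) = -0.54
(19) = -0.66
(20) = -0.18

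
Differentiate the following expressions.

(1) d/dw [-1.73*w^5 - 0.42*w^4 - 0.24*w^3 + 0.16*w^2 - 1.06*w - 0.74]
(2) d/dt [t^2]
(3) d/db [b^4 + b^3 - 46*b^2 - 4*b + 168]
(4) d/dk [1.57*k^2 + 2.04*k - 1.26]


(1) = -8.65*w^4 - 1.68*w^3 - 0.72*w^2 + 0.32*w - 1.06
(2) = 2*t
(3) = 4*b^3 + 3*b^2 - 92*b - 4
(4) = 3.14*k + 2.04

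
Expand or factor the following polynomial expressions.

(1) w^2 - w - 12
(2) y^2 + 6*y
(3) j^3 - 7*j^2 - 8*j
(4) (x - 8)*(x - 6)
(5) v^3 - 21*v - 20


(1) = (w - 4)*(w + 3)
(2) = y*(y + 6)
(3) = j*(j - 8)*(j + 1)
(4) = x^2 - 14*x + 48
(5) = (v - 5)*(v + 1)*(v + 4)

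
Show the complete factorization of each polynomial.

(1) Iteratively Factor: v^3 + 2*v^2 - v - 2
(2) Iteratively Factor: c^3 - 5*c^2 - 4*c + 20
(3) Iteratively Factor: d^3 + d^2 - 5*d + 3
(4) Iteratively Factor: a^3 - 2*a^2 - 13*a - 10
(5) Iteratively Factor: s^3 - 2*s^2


(1) = (v - 1)*(v^2 + 3*v + 2) = (v - 1)*(v + 1)*(v + 2)
(2) = (c + 2)*(c^2 - 7*c + 10) = (c - 2)*(c + 2)*(c - 5)
(3) = (d - 1)*(d^2 + 2*d - 3) = (d - 1)*(d + 3)*(d - 1)
(4) = (a + 1)*(a^2 - 3*a - 10) = (a - 5)*(a + 1)*(a + 2)
(5) = (s - 2)*(s^2) = s*(s - 2)*(s)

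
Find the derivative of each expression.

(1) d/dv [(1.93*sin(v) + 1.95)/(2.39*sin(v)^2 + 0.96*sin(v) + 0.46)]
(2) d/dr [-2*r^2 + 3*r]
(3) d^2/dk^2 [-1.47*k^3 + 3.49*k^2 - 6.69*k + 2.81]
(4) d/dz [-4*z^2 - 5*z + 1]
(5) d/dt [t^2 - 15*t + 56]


(1) = (-9.321*sin(v) + 2.30635*cos(2*v) - 3.29055)*cos(v)/(2.39*sin(v)^2 + 0.96*sin(v) + 0.46)^2
(2) = 3 - 4*r
(3) = 6.98 - 8.82*k
(4) = -8*z - 5
(5) = 2*t - 15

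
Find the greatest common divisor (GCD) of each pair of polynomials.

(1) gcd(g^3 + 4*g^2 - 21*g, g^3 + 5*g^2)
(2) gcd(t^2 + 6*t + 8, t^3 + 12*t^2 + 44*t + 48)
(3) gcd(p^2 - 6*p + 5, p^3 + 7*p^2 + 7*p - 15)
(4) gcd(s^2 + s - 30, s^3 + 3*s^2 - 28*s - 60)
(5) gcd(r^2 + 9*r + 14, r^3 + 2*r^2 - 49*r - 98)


(1) = g
(2) = t^2 + 6*t + 8
(3) = p - 1
(4) = s^2 + s - 30
(5) = gcd((r + 2)*(r + 7), (r - 7)*(r + 2)*(r + 7)) = r^2 + 9*r + 14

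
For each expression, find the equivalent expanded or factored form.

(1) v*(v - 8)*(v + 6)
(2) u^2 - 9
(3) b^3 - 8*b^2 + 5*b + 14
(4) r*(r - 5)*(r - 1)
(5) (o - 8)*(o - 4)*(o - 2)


(1) = v^3 - 2*v^2 - 48*v
(2) = (u - 3)*(u + 3)
(3) = (b - 7)*(b - 2)*(b + 1)
(4) = r^3 - 6*r^2 + 5*r
(5) = o^3 - 14*o^2 + 56*o - 64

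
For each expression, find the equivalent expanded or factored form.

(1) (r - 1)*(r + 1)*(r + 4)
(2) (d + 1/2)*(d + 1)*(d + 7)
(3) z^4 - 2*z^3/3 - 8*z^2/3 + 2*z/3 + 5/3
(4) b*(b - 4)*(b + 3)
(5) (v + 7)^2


(1) = r^3 + 4*r^2 - r - 4
(2) = d^3 + 17*d^2/2 + 11*d + 7/2
(3) = (z - 5/3)*(z - 1)*(z + 1)^2
(4) = b^3 - b^2 - 12*b
(5) = v^2 + 14*v + 49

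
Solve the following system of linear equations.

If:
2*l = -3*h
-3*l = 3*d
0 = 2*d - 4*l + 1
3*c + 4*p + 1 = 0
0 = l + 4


Then:
No Solution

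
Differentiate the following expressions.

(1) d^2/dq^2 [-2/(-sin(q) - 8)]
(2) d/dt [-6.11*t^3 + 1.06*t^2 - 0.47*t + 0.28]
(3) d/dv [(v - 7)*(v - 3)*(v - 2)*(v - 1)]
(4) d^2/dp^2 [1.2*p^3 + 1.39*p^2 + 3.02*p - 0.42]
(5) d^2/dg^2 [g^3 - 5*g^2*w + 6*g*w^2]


(1) = 2*(8*sin(q) + cos(q)^2 + 1)/(sin(q) + 8)^3
(2) = -18.33*t^2 + 2.12*t - 0.47
(3) = 4*v^3 - 39*v^2 + 106*v - 83
(4) = 7.2*p + 2.78
(5) = 6*g - 10*w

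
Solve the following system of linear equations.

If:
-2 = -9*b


Then:
b = 2/9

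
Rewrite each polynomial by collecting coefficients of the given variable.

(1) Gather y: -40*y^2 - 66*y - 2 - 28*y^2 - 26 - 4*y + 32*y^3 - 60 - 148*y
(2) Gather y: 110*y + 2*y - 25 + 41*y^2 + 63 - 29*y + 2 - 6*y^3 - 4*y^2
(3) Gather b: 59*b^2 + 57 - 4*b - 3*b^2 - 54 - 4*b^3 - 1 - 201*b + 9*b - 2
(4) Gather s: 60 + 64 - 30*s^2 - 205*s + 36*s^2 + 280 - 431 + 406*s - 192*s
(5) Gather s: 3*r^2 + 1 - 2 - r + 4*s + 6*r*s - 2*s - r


(1) = 32*y^3 - 68*y^2 - 218*y - 88
(2) = -6*y^3 + 37*y^2 + 83*y + 40
(3) = -4*b^3 + 56*b^2 - 196*b
(4) = 6*s^2 + 9*s - 27
(5) = 3*r^2 - 2*r + s*(6*r + 2) - 1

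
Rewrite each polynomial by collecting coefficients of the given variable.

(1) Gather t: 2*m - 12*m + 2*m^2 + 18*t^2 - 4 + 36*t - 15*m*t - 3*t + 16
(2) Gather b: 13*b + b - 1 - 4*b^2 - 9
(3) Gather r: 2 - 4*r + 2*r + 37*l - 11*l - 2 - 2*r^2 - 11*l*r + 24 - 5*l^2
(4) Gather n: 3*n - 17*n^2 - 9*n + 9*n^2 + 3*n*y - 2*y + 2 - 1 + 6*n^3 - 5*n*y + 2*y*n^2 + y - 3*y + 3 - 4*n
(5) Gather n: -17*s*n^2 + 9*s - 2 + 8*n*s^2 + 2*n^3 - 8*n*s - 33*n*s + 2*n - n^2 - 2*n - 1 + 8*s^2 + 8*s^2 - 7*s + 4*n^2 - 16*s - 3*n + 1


(1) = 2*m^2 - 10*m + 18*t^2 + t*(33 - 15*m) + 12
(2) = -4*b^2 + 14*b - 10
(3) = -5*l^2 + 26*l - 2*r^2 + r*(-11*l - 2) + 24
(4) = 6*n^3 + n^2*(2*y - 8) + n*(-2*y - 10) - 4*y + 4
(5) = 2*n^3 + n^2*(3 - 17*s) + n*(8*s^2 - 41*s - 3) + 16*s^2 - 14*s - 2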